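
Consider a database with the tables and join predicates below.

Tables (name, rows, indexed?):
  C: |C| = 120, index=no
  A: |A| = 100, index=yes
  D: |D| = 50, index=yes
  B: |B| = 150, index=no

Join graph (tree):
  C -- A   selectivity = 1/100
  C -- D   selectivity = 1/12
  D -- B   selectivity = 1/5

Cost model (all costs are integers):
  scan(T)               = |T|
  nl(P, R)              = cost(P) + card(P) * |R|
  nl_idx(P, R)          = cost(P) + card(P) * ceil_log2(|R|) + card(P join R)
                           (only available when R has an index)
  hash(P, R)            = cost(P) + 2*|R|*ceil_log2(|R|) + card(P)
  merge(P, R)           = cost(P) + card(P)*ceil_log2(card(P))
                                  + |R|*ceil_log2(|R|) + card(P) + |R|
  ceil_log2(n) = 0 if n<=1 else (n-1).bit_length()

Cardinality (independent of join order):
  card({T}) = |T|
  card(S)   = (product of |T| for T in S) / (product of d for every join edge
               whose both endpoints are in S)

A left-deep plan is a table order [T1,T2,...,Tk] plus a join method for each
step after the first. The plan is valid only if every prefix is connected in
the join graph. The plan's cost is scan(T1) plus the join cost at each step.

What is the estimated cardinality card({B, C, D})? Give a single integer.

Tables in S: B(150), C(120), D(50)
Edges inside S: C-D(d=12), D-B(d=5)
numerator = 150 * 120 * 50 = 900000
denominator = 12 * 5 = 60
card(S) = 900000 / 60 = 15000

15000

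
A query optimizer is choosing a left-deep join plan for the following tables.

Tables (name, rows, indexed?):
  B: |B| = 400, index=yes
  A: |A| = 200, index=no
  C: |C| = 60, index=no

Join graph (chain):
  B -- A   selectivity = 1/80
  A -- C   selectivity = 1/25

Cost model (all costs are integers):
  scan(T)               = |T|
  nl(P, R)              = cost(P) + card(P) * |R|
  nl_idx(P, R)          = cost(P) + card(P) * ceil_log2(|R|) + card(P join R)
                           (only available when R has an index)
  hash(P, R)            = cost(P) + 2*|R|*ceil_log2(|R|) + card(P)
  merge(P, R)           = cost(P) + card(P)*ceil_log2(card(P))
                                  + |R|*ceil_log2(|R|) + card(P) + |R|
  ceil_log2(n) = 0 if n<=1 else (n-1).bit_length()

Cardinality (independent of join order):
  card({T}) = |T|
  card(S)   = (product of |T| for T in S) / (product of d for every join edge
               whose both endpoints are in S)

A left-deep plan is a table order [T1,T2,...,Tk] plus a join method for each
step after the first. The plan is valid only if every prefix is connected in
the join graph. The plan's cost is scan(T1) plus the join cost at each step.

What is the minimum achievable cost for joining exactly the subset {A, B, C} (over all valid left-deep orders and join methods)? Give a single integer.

4720

Selinger DP over subsets of {A,B,C}:
  {B}: scan cost=400, card=400
  {A}: scan cost=200, card=200
  {C}: scan cost=60, card=60
  {AB}: card=1000; try (B,nl_idx)→3000, (A,hash)→4000, (B,merge)→6000, (A,merge)→6200, (B,hash)→7600, (B,nl)→80200 …(+1); best=3000 via (B,nl_idx)
  {AC}: card=480; try (C,hash)→1120, (A,merge)→2280, (C,merge)→2420, (A,hash)→3320, (A,nl)→12060, (C,nl)→12200; best=1120 via (C,hash)
  {ABC}: card=2400; try (C,hash)→4720, (B,nl_idx)→7840, (B,hash)→8800, (B,merge)→9920, (C,merge)→14420, (C,nl)→63000 …(+1); best=4720 via (C,hash)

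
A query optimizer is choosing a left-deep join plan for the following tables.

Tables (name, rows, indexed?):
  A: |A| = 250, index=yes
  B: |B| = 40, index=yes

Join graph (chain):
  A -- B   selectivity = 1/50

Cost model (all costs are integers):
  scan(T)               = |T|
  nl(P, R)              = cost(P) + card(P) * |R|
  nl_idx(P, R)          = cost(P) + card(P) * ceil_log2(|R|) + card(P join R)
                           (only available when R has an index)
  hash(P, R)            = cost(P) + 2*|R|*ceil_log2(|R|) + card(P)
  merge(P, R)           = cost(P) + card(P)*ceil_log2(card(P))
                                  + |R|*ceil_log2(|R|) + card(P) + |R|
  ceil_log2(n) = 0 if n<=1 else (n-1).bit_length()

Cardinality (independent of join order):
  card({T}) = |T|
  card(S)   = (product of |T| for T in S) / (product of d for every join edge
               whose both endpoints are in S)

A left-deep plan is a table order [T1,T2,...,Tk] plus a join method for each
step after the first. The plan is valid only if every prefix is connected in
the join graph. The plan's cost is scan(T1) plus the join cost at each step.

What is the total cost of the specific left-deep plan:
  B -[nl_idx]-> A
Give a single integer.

560

step 1: scan B: cost=40, card=40
step 2: join A via nl_idx
    card(P join A) = 40*250/(50) = 200
    cost = 40 + 40*8 + 200 = 560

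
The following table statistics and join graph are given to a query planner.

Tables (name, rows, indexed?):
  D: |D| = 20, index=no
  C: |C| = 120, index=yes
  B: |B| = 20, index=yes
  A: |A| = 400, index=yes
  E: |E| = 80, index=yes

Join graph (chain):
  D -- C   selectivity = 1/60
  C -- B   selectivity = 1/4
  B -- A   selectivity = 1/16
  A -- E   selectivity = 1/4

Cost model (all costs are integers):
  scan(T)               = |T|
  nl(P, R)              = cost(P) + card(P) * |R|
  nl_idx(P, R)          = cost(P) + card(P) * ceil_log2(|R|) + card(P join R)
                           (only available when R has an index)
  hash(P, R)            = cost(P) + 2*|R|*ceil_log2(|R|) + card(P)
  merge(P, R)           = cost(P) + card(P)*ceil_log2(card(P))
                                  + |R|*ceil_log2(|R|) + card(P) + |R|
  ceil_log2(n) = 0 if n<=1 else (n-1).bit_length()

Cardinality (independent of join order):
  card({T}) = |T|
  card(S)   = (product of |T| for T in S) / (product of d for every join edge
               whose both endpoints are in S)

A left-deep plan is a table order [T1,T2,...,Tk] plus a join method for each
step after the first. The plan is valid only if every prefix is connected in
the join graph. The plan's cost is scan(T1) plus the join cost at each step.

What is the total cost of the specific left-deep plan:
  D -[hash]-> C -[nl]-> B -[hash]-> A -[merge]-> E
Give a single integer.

80560

step 1: scan D: cost=20, card=20
step 2: join C via hash
    card(P join C) = 20*120/(60) = 40
    cost = 20 + 2*120*7 + 20 = 1720
step 3: join B via nl
    card(P join B) = 40*20/(4) = 200
    cost = 1720 + 40*20 = 2520
step 4: join A via hash
    card(P join A) = 200*400/(16) = 5000
    cost = 2520 + 2*400*9 + 200 = 9920
step 5: join E via merge
    card(P join E) = 5000*80/(4) = 100000
    cost = 9920 + 5000*13 + 80*7 + 5000 + 80 = 80560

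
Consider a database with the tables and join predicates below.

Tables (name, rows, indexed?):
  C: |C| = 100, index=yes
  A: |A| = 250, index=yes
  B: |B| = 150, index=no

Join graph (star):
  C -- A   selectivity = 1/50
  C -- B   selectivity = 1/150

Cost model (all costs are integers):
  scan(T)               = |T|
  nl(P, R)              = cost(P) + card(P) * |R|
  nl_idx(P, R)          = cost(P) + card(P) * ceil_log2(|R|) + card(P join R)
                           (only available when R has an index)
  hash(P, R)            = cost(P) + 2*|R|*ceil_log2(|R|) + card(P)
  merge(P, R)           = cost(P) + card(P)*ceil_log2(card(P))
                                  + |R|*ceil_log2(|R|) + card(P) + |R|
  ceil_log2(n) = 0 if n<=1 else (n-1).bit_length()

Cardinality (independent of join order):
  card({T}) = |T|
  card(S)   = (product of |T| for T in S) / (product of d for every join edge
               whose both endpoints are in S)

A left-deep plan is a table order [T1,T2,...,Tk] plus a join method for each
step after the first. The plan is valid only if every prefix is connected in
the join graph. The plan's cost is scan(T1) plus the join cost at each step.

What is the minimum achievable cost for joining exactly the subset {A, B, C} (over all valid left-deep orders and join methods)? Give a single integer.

Selinger DP over subsets of {A,B,C}:
  {C}: scan cost=100, card=100
  {A}: scan cost=250, card=250
  {B}: scan cost=150, card=150
  {AC}: card=500; try (A,nl_idx)→1400, (C,hash)→1900, (C,nl_idx)→2500, (A,merge)→3150, (C,merge)→3300, (A,hash)→4200 …(+2); best=1400 via (A,nl_idx)
  {BC}: card=100; try (C,nl_idx)→1300, (C,hash)→1700, (B,merge)→2250, (C,merge)→2300, (B,hash)→2600, (B,nl)→15100 …(+1); best=1300 via (C,nl_idx)
  {ABC}: card=500; try (A,nl_idx)→2600, (B,hash)→4300, (A,merge)→4350, (A,hash)→5400, (B,merge)→7750, (A,nl)→26300 …(+1); best=2600 via (A,nl_idx)

2600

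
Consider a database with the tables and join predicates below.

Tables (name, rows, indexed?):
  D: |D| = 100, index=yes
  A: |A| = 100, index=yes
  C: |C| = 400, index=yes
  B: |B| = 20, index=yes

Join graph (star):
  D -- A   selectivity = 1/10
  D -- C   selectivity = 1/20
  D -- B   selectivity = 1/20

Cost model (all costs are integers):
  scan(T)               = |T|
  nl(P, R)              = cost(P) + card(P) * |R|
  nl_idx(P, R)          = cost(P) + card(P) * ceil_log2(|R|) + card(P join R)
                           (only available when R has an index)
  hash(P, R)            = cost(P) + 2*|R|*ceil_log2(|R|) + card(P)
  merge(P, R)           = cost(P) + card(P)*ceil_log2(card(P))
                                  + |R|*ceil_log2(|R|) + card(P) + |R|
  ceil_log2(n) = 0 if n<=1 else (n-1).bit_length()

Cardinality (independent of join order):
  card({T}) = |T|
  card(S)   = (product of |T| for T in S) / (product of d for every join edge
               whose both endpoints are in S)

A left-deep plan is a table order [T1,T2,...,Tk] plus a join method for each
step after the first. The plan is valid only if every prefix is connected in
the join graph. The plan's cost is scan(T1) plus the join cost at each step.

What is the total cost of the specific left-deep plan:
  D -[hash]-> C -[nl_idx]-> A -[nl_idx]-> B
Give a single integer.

161400

step 1: scan D: cost=100, card=100
step 2: join C via hash
    card(P join C) = 100*400/(20) = 2000
    cost = 100 + 2*400*9 + 100 = 7400
step 3: join A via nl_idx
    card(P join A) = 2000*100/(10) = 20000
    cost = 7400 + 2000*7 + 20000 = 41400
step 4: join B via nl_idx
    card(P join B) = 20000*20/(20) = 20000
    cost = 41400 + 20000*5 + 20000 = 161400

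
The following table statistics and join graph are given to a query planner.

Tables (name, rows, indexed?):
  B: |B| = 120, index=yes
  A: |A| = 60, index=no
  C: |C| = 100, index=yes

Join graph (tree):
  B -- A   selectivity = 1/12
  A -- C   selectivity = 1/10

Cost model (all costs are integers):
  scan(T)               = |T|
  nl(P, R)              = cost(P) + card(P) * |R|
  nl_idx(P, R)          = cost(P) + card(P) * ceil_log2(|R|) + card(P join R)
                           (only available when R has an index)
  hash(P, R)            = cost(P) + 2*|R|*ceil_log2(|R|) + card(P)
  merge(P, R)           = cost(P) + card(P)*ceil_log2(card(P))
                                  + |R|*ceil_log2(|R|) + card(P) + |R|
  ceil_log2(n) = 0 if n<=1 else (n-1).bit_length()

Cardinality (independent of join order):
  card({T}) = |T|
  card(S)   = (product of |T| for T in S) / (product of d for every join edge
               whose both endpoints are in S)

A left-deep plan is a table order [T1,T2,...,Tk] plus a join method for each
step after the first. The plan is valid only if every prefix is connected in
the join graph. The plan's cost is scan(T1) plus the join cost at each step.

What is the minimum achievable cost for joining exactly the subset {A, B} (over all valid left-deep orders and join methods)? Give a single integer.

960

Selinger DP over subsets of {A,B}:
  {B}: scan cost=120, card=120
  {A}: scan cost=60, card=60
  {AB}: card=600; try (A,hash)→960, (B,nl_idx)→1080, (B,merge)→1440, (A,merge)→1500, (B,hash)→1800, (B,nl)→7260 …(+1); best=960 via (A,hash)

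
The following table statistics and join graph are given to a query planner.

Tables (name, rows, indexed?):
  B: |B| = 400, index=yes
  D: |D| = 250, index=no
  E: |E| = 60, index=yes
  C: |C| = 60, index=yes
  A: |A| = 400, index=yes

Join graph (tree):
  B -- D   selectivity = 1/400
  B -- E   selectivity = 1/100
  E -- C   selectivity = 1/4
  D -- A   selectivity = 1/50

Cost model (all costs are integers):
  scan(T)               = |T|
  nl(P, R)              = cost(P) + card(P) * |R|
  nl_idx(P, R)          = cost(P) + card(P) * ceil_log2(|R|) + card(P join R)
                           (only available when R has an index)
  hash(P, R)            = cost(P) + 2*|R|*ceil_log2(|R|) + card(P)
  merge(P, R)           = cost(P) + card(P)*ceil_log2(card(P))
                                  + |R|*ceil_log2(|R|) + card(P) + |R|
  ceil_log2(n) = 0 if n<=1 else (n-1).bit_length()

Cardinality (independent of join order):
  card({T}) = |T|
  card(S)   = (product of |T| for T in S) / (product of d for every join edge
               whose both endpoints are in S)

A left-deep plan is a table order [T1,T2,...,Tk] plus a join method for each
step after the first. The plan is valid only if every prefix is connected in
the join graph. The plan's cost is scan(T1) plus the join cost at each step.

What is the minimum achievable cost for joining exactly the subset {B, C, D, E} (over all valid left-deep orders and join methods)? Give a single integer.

Selinger DP over subsets of {B,C,D,E}:
  {B}: scan cost=400, card=400
  {D}: scan cost=250, card=250
  {E}: scan cost=60, card=60
  {C}: scan cost=60, card=60
  {BD}: card=250; try (B,nl_idx)→2750, (D,hash)→4800, (B,merge)→6500, (D,merge)→6650, (B,hash)→7700, (B,nl)→100250 …(+1); best=2750 via (B,nl_idx)
  {BE}: card=240; try (B,nl_idx)→840, (E,hash)→1520, (E,nl_idx)→3040, (B,merge)→4480, (E,merge)→4820, (B,hash)→7320 …(+2); best=840 via (B,nl_idx)
  {CE}: card=900; try (E,hash)→840, (C,hash)→840, (E,merge)→900, (C,merge)→900, (E,nl_idx)→1320, (C,nl_idx)→1320 …(+2); best=840 via (E,hash)
  {BDE}: card=150; try (E,hash)→3720, (E,nl_idx)→4400, (D,hash)→5080, (D,merge)→5250, (E,merge)→5420, (E,nl)→17750 …(+1); best=3720 via (E,hash)
  {BCE}: card=3600; try (C,hash)→1800, (C,merge)→3420, (C,nl_idx)→5880, (B,hash)→8940, (B,nl_idx)→12540, (B,merge)→14740 …(+2); best=1800 via (C,hash)
  {BCDE}: card=2250; try (C,hash)→4590, (C,merge)→5490, (C,nl_idx)→6870, (D,hash)→9400, (C,nl)→12720, (D,merge)→50850 …(+1); best=4590 via (C,hash)

4590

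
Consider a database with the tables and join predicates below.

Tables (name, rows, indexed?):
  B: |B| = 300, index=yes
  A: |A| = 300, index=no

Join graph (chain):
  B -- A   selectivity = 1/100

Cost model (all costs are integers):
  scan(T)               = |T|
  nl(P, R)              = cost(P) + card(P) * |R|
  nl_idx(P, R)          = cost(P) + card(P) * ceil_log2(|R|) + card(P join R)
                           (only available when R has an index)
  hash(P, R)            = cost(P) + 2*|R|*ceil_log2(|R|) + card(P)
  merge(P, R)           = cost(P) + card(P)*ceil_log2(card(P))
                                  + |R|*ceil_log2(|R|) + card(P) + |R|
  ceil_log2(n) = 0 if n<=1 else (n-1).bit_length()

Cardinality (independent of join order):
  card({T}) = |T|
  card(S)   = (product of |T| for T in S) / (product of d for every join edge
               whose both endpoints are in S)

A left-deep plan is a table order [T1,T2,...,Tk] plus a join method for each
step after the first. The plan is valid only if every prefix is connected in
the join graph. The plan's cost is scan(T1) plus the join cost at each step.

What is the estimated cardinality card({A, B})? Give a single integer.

900

Tables in S: A(300), B(300)
Edges inside S: B-A(d=100)
numerator = 300 * 300 = 90000
denominator = 100 = 100
card(S) = 90000 / 100 = 900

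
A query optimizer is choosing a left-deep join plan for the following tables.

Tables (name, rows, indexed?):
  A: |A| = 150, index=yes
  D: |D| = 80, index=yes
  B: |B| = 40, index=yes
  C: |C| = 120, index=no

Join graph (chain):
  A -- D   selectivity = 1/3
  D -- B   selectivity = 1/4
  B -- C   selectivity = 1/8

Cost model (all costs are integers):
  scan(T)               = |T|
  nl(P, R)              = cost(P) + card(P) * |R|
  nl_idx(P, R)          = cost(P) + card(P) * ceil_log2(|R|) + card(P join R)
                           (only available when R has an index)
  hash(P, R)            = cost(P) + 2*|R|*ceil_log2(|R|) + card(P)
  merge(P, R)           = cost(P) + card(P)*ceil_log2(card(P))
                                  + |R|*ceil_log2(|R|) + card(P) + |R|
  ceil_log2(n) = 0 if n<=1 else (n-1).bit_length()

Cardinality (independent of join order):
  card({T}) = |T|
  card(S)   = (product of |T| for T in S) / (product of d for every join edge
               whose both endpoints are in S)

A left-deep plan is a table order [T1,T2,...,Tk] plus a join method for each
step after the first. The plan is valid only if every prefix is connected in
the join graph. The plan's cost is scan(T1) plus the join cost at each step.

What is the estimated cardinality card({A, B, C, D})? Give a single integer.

600000

Tables in S: A(150), B(40), C(120), D(80)
Edges inside S: A-D(d=3), D-B(d=4), B-C(d=8)
numerator = 150 * 40 * 120 * 80 = 57600000
denominator = 3 * 4 * 8 = 96
card(S) = 57600000 / 96 = 600000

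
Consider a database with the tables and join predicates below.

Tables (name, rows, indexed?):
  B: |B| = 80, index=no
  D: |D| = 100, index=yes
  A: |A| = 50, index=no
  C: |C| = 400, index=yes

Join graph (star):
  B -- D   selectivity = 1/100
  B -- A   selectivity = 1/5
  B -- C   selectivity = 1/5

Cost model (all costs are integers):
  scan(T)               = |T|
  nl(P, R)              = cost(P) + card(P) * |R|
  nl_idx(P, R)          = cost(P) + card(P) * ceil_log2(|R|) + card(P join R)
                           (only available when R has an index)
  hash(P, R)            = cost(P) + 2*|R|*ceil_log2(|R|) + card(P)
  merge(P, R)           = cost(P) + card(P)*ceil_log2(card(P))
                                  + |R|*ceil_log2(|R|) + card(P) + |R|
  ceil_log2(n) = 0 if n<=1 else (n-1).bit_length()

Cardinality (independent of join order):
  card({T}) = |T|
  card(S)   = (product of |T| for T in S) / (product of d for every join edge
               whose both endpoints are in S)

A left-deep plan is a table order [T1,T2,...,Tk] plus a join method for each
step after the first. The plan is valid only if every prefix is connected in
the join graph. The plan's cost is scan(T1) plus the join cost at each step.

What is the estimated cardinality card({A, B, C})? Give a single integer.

64000

Tables in S: A(50), B(80), C(400)
Edges inside S: B-A(d=5), B-C(d=5)
numerator = 50 * 80 * 400 = 1600000
denominator = 5 * 5 = 25
card(S) = 1600000 / 25 = 64000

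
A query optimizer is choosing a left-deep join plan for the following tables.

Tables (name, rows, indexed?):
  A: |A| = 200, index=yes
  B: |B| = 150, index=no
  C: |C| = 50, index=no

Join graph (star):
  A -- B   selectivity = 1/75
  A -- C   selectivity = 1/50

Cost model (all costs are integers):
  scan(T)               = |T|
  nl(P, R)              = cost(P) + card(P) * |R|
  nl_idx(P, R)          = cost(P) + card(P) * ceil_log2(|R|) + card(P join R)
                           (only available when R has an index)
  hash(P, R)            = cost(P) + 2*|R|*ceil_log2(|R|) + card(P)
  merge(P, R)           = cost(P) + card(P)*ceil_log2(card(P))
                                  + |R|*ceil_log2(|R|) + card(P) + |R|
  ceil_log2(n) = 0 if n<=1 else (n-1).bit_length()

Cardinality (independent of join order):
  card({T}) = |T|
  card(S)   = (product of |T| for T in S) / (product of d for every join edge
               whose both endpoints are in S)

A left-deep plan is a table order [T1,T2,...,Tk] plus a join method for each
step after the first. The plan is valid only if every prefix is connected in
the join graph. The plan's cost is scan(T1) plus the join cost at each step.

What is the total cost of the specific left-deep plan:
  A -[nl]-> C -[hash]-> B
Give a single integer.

step 1: scan A: cost=200, card=200
step 2: join C via nl
    card(P join C) = 200*50/(50) = 200
    cost = 200 + 200*50 = 10200
step 3: join B via hash
    card(P join B) = 200*150/(75) = 400
    cost = 10200 + 2*150*8 + 200 = 12800

12800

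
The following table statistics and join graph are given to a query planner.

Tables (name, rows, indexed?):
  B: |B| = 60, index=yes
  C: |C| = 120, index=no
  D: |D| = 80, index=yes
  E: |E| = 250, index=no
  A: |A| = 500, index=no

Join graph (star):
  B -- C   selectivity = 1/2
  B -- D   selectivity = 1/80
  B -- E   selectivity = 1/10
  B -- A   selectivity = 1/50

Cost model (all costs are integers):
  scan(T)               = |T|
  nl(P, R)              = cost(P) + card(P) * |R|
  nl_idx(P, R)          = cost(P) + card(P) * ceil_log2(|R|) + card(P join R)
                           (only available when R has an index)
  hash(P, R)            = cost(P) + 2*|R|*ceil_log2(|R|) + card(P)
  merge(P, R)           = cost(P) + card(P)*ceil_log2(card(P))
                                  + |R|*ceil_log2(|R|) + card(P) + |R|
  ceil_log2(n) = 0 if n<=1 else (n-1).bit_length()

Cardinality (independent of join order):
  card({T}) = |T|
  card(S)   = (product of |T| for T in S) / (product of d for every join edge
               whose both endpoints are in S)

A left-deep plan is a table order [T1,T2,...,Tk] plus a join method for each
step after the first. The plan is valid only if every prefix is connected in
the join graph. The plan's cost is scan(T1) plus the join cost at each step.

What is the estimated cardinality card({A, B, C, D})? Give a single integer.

Tables in S: A(500), B(60), C(120), D(80)
Edges inside S: B-C(d=2), B-D(d=80), B-A(d=50)
numerator = 500 * 60 * 120 * 80 = 288000000
denominator = 2 * 80 * 50 = 8000
card(S) = 288000000 / 8000 = 36000

36000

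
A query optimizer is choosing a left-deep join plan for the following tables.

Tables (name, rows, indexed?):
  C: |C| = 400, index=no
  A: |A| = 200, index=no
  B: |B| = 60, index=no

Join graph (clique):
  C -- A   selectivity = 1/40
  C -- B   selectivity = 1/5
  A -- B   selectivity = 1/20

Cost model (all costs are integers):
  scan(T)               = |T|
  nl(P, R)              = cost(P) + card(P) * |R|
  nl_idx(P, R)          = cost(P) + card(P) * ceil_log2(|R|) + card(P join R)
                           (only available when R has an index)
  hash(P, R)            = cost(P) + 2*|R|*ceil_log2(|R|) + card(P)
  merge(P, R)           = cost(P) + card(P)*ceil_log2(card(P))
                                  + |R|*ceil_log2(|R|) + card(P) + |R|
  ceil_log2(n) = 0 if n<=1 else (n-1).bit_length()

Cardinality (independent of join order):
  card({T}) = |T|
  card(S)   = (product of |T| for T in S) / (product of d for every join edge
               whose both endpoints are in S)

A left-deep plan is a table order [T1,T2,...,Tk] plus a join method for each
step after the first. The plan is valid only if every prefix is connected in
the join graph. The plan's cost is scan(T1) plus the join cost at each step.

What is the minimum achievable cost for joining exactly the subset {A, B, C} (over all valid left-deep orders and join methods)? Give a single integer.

Selinger DP over subsets of {A,B,C}:
  {C}: scan cost=400, card=400
  {A}: scan cost=200, card=200
  {B}: scan cost=60, card=60
  {AC}: card=2000; try (A,hash)→4000, (C,merge)→6000, (A,merge)→6200, (C,hash)→7600, (C,nl)→80200, (A,nl)→80400; best=4000 via (A,hash)
  {BC}: card=4800; try (B,hash)→1520, (C,merge)→4480, (B,merge)→4820, (C,hash)→7320, (C,nl)→24060, (B,nl)→24400; best=1520 via (B,hash)
  {AB}: card=600; try (B,hash)→1120, (A,merge)→2280, (B,merge)→2420, (A,hash)→3320, (A,nl)→12060, (B,nl)→12200; best=1120 via (B,hash)
  {ABC}: card=1200; try (B,hash)→6720, (C,hash)→8920, (A,hash)→9520, (C,merge)→11720, (B,merge)→28420, (A,merge)→70520 …(+3); best=6720 via (B,hash)

6720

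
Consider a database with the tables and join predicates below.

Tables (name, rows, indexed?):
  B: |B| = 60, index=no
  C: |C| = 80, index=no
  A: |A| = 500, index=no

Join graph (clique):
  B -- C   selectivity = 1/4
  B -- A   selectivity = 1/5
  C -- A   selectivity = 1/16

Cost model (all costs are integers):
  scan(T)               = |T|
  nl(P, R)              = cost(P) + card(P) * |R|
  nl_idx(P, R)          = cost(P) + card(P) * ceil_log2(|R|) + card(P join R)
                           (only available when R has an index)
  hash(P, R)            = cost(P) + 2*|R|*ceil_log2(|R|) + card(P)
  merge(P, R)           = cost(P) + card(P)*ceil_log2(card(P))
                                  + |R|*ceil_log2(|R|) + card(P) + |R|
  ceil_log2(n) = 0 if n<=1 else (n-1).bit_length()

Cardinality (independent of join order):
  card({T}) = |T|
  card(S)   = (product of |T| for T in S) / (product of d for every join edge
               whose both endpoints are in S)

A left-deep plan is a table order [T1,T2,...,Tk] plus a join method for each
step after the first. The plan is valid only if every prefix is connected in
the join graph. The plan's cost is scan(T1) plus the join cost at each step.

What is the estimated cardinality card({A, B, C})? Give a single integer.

Tables in S: A(500), B(60), C(80)
Edges inside S: B-C(d=4), B-A(d=5), C-A(d=16)
numerator = 500 * 60 * 80 = 2400000
denominator = 4 * 5 * 16 = 320
card(S) = 2400000 / 320 = 7500

7500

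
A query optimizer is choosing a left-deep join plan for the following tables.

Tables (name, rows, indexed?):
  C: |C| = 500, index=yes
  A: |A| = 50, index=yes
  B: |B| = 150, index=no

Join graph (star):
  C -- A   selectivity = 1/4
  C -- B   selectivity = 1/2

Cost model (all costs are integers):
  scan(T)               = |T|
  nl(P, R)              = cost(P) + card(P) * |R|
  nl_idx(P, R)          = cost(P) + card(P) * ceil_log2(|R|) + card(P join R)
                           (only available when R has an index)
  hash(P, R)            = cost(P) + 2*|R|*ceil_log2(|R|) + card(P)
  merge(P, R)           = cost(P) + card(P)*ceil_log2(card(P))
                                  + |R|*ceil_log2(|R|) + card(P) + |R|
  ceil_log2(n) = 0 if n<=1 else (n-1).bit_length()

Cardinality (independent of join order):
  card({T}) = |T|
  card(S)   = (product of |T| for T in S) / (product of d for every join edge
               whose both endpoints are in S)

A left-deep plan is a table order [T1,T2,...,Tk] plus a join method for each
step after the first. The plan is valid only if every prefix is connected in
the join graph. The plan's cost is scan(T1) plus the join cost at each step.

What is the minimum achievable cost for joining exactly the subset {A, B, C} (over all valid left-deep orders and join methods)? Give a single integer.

Selinger DP over subsets of {A,B,C}:
  {C}: scan cost=500, card=500
  {A}: scan cost=50, card=50
  {B}: scan cost=150, card=150
  {AC}: card=6250; try (A,hash)→1600, (C,merge)→5400, (A,merge)→5850, (C,nl_idx)→6750, (C,hash)→9100, (A,nl_idx)→9750 …(+2); best=1600 via (A,hash)
  {BC}: card=37500; try (B,hash)→3400, (C,merge)→6500, (B,merge)→6850, (C,hash)→9300, (C,nl_idx)→39000, (C,nl)→75150 …(+1); best=3400 via (B,hash)
  {ABC}: card=468750; try (B,hash)→10250, (A,hash)→41500, (B,merge)→90450, (A,merge)→641250, (A,nl_idx)→697150, (B,nl)→939100 …(+1); best=10250 via (B,hash)

10250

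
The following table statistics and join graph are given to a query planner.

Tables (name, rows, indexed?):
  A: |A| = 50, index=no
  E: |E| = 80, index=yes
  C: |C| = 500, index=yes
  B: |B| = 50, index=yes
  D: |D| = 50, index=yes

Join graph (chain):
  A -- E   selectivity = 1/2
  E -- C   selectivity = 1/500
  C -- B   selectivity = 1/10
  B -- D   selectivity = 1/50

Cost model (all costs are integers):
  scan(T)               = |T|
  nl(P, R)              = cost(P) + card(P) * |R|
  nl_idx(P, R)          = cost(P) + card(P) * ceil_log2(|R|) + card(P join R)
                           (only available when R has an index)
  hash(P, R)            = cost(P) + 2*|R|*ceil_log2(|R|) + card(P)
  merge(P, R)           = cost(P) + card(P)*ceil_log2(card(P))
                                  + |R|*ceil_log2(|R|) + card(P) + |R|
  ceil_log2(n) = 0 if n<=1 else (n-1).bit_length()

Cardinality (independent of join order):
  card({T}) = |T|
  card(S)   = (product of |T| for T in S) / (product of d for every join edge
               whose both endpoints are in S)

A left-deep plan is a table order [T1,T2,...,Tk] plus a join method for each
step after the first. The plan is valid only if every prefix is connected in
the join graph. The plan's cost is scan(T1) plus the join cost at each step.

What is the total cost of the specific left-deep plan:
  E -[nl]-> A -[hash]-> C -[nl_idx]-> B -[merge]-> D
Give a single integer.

187430

step 1: scan E: cost=80, card=80
step 2: join A via nl
    card(P join A) = 80*50/(2) = 2000
    cost = 80 + 80*50 = 4080
step 3: join C via hash
    card(P join C) = 2000*500/(500) = 2000
    cost = 4080 + 2*500*9 + 2000 = 15080
step 4: join B via nl_idx
    card(P join B) = 2000*50/(10) = 10000
    cost = 15080 + 2000*6 + 10000 = 37080
step 5: join D via merge
    card(P join D) = 10000*50/(50) = 10000
    cost = 37080 + 10000*14 + 50*6 + 10000 + 50 = 187430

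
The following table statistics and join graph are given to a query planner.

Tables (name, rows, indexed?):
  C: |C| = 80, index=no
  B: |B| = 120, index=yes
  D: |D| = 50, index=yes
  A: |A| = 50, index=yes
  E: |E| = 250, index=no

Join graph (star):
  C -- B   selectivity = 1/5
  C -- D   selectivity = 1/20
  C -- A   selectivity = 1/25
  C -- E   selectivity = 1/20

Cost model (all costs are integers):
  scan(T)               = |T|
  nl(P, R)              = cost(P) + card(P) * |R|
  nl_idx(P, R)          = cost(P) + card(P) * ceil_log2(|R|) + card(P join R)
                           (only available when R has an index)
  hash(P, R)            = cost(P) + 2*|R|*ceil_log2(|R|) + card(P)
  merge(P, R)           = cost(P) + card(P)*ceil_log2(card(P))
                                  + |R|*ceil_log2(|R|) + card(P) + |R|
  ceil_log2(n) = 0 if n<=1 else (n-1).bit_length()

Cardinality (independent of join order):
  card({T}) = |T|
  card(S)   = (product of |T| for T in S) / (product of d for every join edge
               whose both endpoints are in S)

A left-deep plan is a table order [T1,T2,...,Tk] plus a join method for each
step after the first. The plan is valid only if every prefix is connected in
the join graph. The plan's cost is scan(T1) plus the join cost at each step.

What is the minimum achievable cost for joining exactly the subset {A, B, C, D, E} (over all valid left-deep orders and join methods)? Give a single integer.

12500

Selinger DP over subsets of {A,B,C,D,E}:
  {C}: scan cost=80, card=80
  {B}: scan cost=120, card=120
  {D}: scan cost=50, card=50
  {A}: scan cost=50, card=50
  {E}: scan cost=250, card=250
  {BC}: card=1920; try (C,hash)→1360, (B,merge)→1680, (C,merge)→1720, (B,hash)→1840, (B,nl_idx)→2560, (B,nl)→9680 …(+1); best=1360 via (C,hash)
  {CD}: card=200; try (D,hash)→760, (D,nl_idx)→760, (C,merge)→1040, (D,merge)→1070, (C,hash)→1220, (C,nl)→4050 …(+1); best=760 via (D,hash)
  {AC}: card=160; try (A,nl_idx)→720, (A,hash)→760, (C,merge)→1040, (A,merge)→1070, (C,hash)→1220, (C,nl)→4050 …(+1); best=720 via (A,nl_idx)
  {CE}: card=1000; try (C,hash)→1620, (E,merge)→2970, (C,merge)→3140, (E,hash)→4160, (E,nl)→20080, (C,nl)→20250; best=1620 via (C,hash)
  {BCD}: card=4800; try (B,hash)→2640, (B,merge)→3520, (D,hash)→3880, (B,nl_idx)→6960, (D,nl_idx)→17680, (D,merge)→24750 …(+2); best=2640 via (B,hash)
  {ABC}: card=3840; try (B,hash)→2560, (B,merge)→3120, (A,hash)→3880, (B,nl_idx)→5680, (A,nl_idx)→16720, (B,nl)→19920 …(+2); best=2560 via (B,hash)
  {BCE}: card=24000; try (B,hash)→4300, (E,hash)→7280, (B,merge)→13580, (E,merge)→26650, (B,nl_idx)→32620, (B,nl)→121620 …(+1); best=4300 via (B,hash)
  {ACD}: card=400; try (D,hash)→1480, (A,hash)→1560, (D,nl_idx)→2080, (A,nl_idx)→2360, (D,merge)→2510, (A,merge)→2910 …(+2); best=1480 via (D,hash)
  {CDE}: card=2500; try (D,hash)→3220, (E,merge)→4810, (E,hash)→4960, (D,nl_idx)→10120, (D,merge)→12970, (E,nl)→50760 …(+1); best=3220 via (D,hash)
  {ACE}: card=2000; try (A,hash)→3220, (E,merge)→4410, (E,hash)→4880, (A,nl_idx)→9620, (A,merge)→12970, (E,nl)→40720 …(+1); best=3220 via (A,hash)
  {ABCD}: card=9600; try (B,hash)→3560, (B,merge)→6440, (D,hash)→7000, (A,hash)→8040, (B,nl_idx)→13880, (D,nl_idx)→35200 …(+6); best=3560 via (B,hash)
  {BCDE}: card=60000; try (B,hash)→7400, (E,hash)→11440, (D,hash)→28900, (B,merge)→36680, (E,merge)→72090, (B,nl_idx)→80720 …(+5); best=7400 via (B,hash)
  {ABCE}: card=48000; try (B,hash)→6900, (E,hash)→10400, (B,merge)→28180, (A,hash)→28900, (E,merge)→54730, (B,nl_idx)→65220 …(+5); best=6900 via (B,hash)
  {ACDE}: card=5000; try (D,hash)→5820, (E,hash)→5880, (A,hash)→6320, (E,merge)→7730, (D,nl_idx)→20220, (A,nl_idx)→23220 …(+5); best=5820 via (D,hash)
  {ABCDE}: card=120000; try (B,hash)→12500, (E,hash)→17160, (D,hash)→55500, (A,hash)→68000, (B,merge)→76780, (E,merge)→149810 …(+9); best=12500 via (B,hash)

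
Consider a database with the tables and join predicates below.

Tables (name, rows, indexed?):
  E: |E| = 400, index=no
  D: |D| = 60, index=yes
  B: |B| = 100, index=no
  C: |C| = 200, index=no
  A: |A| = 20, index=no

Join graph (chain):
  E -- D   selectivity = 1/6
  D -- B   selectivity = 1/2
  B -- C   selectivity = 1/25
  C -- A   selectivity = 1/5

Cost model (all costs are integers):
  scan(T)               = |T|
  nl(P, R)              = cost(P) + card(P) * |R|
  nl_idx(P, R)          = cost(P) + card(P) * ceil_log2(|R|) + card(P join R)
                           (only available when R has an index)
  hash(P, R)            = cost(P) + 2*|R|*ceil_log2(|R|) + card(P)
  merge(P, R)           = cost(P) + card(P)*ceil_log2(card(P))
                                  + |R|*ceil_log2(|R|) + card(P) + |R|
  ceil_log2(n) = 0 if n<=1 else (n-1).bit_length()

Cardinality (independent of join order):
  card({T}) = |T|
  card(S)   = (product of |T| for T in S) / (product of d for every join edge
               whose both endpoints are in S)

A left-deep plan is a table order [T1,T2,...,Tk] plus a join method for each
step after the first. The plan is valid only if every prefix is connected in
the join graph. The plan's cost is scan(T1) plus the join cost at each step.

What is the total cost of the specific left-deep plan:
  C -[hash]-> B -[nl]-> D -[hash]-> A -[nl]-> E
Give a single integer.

step 1: scan C: cost=200, card=200
step 2: join B via hash
    card(P join B) = 200*100/(25) = 800
    cost = 200 + 2*100*7 + 200 = 1800
step 3: join D via nl
    card(P join D) = 800*60/(2) = 24000
    cost = 1800 + 800*60 = 49800
step 4: join A via hash
    card(P join A) = 24000*20/(5) = 96000
    cost = 49800 + 2*20*5 + 24000 = 74000
step 5: join E via nl
    card(P join E) = 96000*400/(6) = 6400000
    cost = 74000 + 96000*400 = 38474000

38474000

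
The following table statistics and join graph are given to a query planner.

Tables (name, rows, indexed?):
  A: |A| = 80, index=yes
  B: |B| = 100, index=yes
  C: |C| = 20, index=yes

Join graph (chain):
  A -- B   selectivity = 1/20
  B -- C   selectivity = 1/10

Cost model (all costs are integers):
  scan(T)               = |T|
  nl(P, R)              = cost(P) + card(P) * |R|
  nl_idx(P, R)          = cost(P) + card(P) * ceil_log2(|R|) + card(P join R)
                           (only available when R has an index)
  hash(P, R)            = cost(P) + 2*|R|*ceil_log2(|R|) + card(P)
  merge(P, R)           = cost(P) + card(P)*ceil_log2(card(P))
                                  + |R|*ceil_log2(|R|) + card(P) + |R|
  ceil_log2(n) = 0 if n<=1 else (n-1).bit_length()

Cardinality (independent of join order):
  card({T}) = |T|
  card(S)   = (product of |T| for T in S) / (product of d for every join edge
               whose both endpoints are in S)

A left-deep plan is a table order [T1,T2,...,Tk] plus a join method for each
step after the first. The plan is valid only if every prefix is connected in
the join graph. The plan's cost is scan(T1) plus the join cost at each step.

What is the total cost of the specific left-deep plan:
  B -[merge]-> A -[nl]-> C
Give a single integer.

9540

step 1: scan B: cost=100, card=100
step 2: join A via merge
    card(P join A) = 100*80/(20) = 400
    cost = 100 + 100*7 + 80*7 + 100 + 80 = 1540
step 3: join C via nl
    card(P join C) = 400*20/(10) = 800
    cost = 1540 + 400*20 = 9540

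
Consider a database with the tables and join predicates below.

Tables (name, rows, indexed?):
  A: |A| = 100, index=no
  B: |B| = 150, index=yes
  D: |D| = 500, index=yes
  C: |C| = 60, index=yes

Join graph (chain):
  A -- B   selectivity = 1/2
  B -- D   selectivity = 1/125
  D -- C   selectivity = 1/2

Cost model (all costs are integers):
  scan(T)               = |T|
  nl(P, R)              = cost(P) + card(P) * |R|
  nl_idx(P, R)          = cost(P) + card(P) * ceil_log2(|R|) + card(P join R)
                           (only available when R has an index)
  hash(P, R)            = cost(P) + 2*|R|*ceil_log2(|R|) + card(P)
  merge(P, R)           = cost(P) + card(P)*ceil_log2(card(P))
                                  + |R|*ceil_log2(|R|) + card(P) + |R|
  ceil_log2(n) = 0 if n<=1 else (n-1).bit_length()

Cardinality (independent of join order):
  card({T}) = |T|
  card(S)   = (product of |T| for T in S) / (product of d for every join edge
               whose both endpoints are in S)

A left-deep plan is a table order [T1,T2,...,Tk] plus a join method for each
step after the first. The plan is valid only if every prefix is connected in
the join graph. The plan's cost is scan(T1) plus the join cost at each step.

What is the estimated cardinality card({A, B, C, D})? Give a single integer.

Tables in S: A(100), B(150), C(60), D(500)
Edges inside S: A-B(d=2), B-D(d=125), D-C(d=2)
numerator = 100 * 150 * 60 * 500 = 450000000
denominator = 2 * 125 * 2 = 500
card(S) = 450000000 / 500 = 900000

900000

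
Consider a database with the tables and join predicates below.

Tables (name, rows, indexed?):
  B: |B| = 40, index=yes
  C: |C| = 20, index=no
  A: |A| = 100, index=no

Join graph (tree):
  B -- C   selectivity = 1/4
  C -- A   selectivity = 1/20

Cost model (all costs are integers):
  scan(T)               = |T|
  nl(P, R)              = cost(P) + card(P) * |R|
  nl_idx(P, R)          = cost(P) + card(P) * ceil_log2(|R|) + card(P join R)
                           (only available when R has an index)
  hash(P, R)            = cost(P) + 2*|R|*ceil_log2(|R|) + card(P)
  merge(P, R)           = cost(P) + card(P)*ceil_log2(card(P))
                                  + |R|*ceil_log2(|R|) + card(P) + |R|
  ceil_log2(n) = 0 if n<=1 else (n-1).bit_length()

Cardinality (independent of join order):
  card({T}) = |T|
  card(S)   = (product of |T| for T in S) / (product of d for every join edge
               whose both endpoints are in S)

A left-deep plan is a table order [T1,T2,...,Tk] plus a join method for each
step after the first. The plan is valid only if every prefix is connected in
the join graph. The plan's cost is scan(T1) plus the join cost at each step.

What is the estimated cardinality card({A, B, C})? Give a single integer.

Tables in S: A(100), B(40), C(20)
Edges inside S: B-C(d=4), C-A(d=20)
numerator = 100 * 40 * 20 = 80000
denominator = 4 * 20 = 80
card(S) = 80000 / 80 = 1000

1000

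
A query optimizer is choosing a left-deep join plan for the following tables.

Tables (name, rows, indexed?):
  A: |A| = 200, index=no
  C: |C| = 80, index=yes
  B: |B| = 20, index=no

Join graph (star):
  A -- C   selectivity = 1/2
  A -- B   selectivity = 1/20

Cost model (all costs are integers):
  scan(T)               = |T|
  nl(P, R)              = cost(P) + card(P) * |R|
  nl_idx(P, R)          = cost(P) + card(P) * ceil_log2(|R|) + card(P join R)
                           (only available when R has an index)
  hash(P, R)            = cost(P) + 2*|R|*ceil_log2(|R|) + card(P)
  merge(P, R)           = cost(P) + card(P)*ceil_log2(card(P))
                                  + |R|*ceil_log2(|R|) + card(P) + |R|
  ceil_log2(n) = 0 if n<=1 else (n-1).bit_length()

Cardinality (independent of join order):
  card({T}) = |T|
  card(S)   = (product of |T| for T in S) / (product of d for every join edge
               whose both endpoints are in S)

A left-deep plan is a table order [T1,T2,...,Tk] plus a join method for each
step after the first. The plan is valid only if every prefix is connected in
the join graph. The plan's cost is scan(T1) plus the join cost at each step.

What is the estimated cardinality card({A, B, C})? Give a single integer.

8000

Tables in S: A(200), B(20), C(80)
Edges inside S: A-C(d=2), A-B(d=20)
numerator = 200 * 20 * 80 = 320000
denominator = 2 * 20 = 40
card(S) = 320000 / 40 = 8000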